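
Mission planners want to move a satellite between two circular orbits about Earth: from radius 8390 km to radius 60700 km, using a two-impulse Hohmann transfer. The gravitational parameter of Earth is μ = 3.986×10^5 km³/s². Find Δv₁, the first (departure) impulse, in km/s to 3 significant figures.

Transfer-ellipse semi-major axis a_t = (r₁ + r₂)/2 = (8390 + 60700)/2 = 34545 km.
On the circular orbit at r = 8390 km, v_c = √(μ/r) = 6.893 km/s.
Transfer-orbit speed at the same r (vis-viva, a = a_t): v_t = √[μ(2/r − 1/a_t)] = 9.137 km/s.
Δv₁ = |v_t − v_c| = |9.137 − 6.893| = 2.244 km/s.

Δv₁ = 2.24 km/s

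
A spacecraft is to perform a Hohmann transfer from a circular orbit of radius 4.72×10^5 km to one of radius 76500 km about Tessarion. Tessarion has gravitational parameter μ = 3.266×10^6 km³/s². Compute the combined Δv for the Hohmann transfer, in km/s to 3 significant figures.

Transfer-ellipse semi-major axis a_t = (r₁ + r₂)/2 = (4.720×10^5 + 76500)/2 = 2.7425×10^5 km.
At r₁ the circular-orbit speed is v₁ = √(μ/r₁) = 2.630 km/s.
On the transfer ellipse at r₁, v² = μ(2/r − 1/a) gives v_a = √[μ(2/r₁ − 1/a_t)] = 1.389 km/s.
First burn Δv₁ = |v_a − v₁| = 1.241 km/s.
Circular speed at r₂: v₂ = √(μ/r₂) = 6.534 km/s.
Transfer-orbit speed at r₂: v_p = √[μ(2/r₂ − 1/a_t)] = 8.572 km/s.
Second burn Δv₂ = |v₂ − v_p| = 2.038 km/s.
Total Δv = Δv₁ + Δv₂ = 3.279 km/s.

Δv = 3.28 km/s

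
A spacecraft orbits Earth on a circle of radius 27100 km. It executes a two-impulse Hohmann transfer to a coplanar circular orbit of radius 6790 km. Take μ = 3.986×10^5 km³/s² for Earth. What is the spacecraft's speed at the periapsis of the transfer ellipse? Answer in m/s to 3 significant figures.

v = 9690 m/s

The Hohmann ellipse has a_t = (r₁ + r₂)/2 = 16945 km.
The periapsis of the transfer ellipse is at r = 6790 km.
Vis-viva: v = √[μ(2/r − 1/a_t)] = √[3.986×10^5 × (2/6790 − 1/16945)] = 9.689 km/s.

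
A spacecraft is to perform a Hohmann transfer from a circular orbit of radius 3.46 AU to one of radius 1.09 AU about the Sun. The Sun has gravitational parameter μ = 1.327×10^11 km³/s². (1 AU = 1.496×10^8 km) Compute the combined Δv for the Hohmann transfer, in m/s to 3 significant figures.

In km: r₁ = 3.46 × 1.496×10^8 = 5.17616×10^8 km; r₂ = 1.09 × 1.496×10^8 = 1.63064×10^8 km.
The Hohmann ellipse has a_t = (r₁ + r₂)/2 = 3.4034×10^8 km.
Circular speed at r₁: v₁ = √(μ/r₁) = √(1.327×10^11/5.17616×10^8) = 16.0115 km/s.
On the transfer ellipse at r₁, vis-viva equation gives v_a = √[μ(2/r₁ − 1/a_t)] = 11.0829 km/s.
First burn Δv₁ = |v_a − v₁| = 4.929 km/s.
At r₂, v₂ = √(μ/r₂) = 28.527 km/s.
Transfer-orbit speed at r₂: v_p = √[μ(2/r₂ − 1/a_t)] = 35.181 km/s.
Second burn Δv₂ = |v₂ − v_p| = 6.654 km/s.
Δv = Δv₁ + Δv₂ = 4.929 + 6.654 = 11.58 km/s.

Δv = 11600 m/s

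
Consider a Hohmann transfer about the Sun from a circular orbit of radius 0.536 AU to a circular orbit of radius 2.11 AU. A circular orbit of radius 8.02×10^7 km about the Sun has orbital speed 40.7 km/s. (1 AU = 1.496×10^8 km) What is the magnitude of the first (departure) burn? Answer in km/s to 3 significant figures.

Δv₁ = 10.7 km/s

From the circular-orbit relation v² = μ/r at r = 8.02×10^7 km: μ = v²r = (40.7)² × 8.02×10^7 = 1.32850×10^11 km³/s².
In km: r₁ = 0.536 × 1.496×10^8 = 8.01856×10^7 km; r₂ = 2.11 × 1.496×10^8 = 3.15656×10^8 km.
Semi-major axis of the transfer orbit: a_t = (8.01856×10^7 + 3.15656×10^8)/2 = 1.979208×10^8 km.
On the circular orbit at r = 8.01856×10^7 km, v_c = √(μ/r) = 40.70 km/s.
Transfer-orbit speed at the same r (vis-viva, a = a_t): v_t = √[μ(2/r − 1/a_t)] = 51.40 km/s.
Δv₁ = |v_t − v_c| = |51.40 − 40.70| = 10.70 km/s.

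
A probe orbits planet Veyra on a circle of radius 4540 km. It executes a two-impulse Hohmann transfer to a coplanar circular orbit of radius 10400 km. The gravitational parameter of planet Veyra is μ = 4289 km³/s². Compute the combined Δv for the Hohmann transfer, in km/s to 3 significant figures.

Δv = 0.316 km/s

The Hohmann ellipse has a_t = (r₁ + r₂)/2 = 7470 km.
Circular speed at r₁: v₁ = √(μ/r₁) = √(4289/4540) = 0.971964 km/s.
On the transfer ellipse at r₁, vis-viva gives v_p = √[μ(2/r₁ − 1/a_t)] = 1.14685 km/s.
First burn Δv₁ = |v_p − v₁| = 0.1749 km/s.
At r₂, v₂ = √(μ/r₂) = 0.642187 km/s.
Transfer-orbit speed at r₂: v_a = √[μ(2/r₂ − 1/a_t)] = 0.500644 km/s.
Second burn Δv₂ = |v₂ − v_a| = 0.1415 km/s.
Δv = Δv₁ + Δv₂ = 0.1749 + 0.1415 = 0.3164 km/s.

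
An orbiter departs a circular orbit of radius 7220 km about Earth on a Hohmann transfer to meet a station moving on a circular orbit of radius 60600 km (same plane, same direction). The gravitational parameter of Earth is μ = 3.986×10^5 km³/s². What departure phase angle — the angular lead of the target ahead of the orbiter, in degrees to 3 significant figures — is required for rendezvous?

The Hohmann ellipse has a_t = (r₁ + r₂)/2 = 33910 km.
Transfer time t = π√(a_t³/μ) = 31072.3 s.
The target's mean motion on its circular orbit is ω₂ = √(μ/r₂³) = 4.23214×10^-5 rad/s.
Angle swept by the target during transfer: ω₂·t = 1.31502 rad = 75.35°.
Arrival is 180° from departure on the ellipse, so φ = 180° − 75.35° = 105°.

φ = 105°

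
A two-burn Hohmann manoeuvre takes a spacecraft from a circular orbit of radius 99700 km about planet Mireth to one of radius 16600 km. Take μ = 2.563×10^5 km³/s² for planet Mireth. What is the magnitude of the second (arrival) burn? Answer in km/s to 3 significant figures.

Δv₂ = 1.22 km/s

Semi-major axis of the transfer orbit: a_t = (99700 + 16600)/2 = 58150 km.
Circular speed at r = 16600 km: v_c = √(μ/r) = 3.929 km/s.
Transfer-orbit speed at the same r (vis-viva, a = a_t): v_t = √[μ(2/r − 1/a_t)] = 5.145 km/s.
Δv₂ = |v_t − v_c| = |5.145 − 3.929| = 1.216 km/s.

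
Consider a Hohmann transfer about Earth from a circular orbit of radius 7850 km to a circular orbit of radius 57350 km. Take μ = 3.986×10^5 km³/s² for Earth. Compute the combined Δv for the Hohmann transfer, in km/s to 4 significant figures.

Transfer-ellipse semi-major axis a_t = (r₁ + r₂)/2 = (7850 + 57350)/2 = 32600 km.
Circular speed at r₁: v₁ = √(μ/r₁) = √(3.986×10^5/7850) = 7.1258 km/s.
Transfer-orbit speed at r₁ (vis-viva equation): v_p = √[μ(2/r₁ − 1/a_t)] = 9.4513 km/s.
First burn Δv₁ = |v_p − v₁| = 2.3255 km/s.
Circular speed at r₂: v₂ = √(μ/r₂) = 2.63634 km/s.
Transfer-orbit speed at r₂: v_a = √[μ(2/r₂ − 1/a_t)] = 1.29368 km/s.
Second burn Δv₂ = |v₂ − v_a| = 1.3427 km/s.
Total Δv = Δv₁ + Δv₂ = 3.668 km/s.

Δv = 3.668 km/s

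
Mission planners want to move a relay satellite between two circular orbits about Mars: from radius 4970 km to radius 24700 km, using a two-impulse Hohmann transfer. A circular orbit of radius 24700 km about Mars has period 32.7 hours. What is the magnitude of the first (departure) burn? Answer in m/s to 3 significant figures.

Δv₁ = 853 m/s

From Kepler's third law T² = 4π²r³/μ at r = 24700 km, T = 32.7 hours = 32.7 × 3600 s = 1.1772×10^5 s: μ = 4π²r³/T² = 42928.9 km³/s².
Semi-major axis of the transfer orbit: a_t = (4970 + 24700)/2 = 14835 km.
Circular speed at r = 4970 km: v_c = √(μ/r) = 2.9390 km/s.
Vis-viva on the transfer ellipse at r = 4970 km gives v_t = √[μ(2/r − 1/a_t)] = 3.7923 km/s.
Δv₁ = |v_t − v_c| = |3.7923 − 2.9390| = 0.8533 km/s.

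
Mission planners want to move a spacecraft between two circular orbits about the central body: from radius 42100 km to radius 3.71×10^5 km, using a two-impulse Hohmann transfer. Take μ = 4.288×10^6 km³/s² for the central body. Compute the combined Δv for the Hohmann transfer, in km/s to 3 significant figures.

Δv = 5.30 km/s

Transfer-ellipse semi-major axis a_t = (r₁ + r₂)/2 = (42100 + 3.710×10^5)/2 = 2.0655×10^5 km.
Circular speed at r₁: v₁ = √(μ/r₁) = √(4.288×10^6/42100) = 10.0922 km/s.
Transfer-orbit speed at r₁ (vis-viva equation): v_p = √[μ(2/r₁ − 1/a_t)] = 13.5257 km/s.
First burn Δv₁ = |v_p − v₁| = 3.4335 km/s.
At r₂, v₂ = √(μ/r₂) = 3.3997 km/s.
Transfer-orbit speed at r₂: v_a = √[μ(2/r₂ − 1/a_t)] = 1.5349 km/s.
Second burn Δv₂ = |v₂ − v_a| = 1.8648 km/s.
Total Δv = Δv₁ + Δv₂ = 5.298 km/s.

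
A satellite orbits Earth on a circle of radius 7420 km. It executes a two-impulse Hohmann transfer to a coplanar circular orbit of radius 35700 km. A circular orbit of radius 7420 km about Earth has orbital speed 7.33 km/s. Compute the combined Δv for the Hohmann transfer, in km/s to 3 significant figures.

Δv = 3.48 km/s

From the circular-orbit relation v² = μ/r at r = 7420 km: μ = v²r = (7.33)² × 7420 = 3.98668×10^5 km³/s².
Transfer-ellipse semi-major axis a_t = (r₁ + r₂)/2 = (7420 + 35700)/2 = 21560 km.
At r₁ the circular-orbit speed is v₁ = √(μ/r₁) = 7.33000 km/s.
On the transfer ellipse at r₁, vis-viva equation gives v_p = √[μ(2/r₁ − 1/a_t)] = 9.43222 km/s.
First burn Δv₁ = |v_p − v₁| = 2.10222 km/s.
Circular speed at r₂: v₂ = √(μ/r₂) = 3.34173 km/s.
Transfer-orbit speed at r₂: v_a = √[μ(2/r₂ − 1/a_t)] = 1.96042 km/s.
Second burn Δv₂ = |v₂ − v_a| = 1.38131 km/s.
Total Δv = Δv₁ + Δv₂ = 3.484 km/s.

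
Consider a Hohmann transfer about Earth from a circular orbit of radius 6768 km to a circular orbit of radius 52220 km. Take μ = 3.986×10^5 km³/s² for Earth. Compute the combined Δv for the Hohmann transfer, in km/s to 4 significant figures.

The Hohmann ellipse has a_t = (r₁ + r₂)/2 = 29494 km.
At r₁ the circular-orbit speed is v₁ = √(μ/r₁) = 7.6742947 km/s.
On the transfer ellipse at r₁, v² = μ(2/r − 1/a) gives v_p = √[μ(2/r₁ − 1/a_t)] = 10.211512 km/s.
First burn Δv₁ = |v_p − v₁| = 2.53722 km/s.
Circular speed at r₂: v₂ = √(μ/r₂) = 2.762805 km/s.
Transfer-orbit speed at r₂: v_a = √[μ(2/r₂ − 1/a_t)] = 1.323468 km/s.
Second burn Δv₂ = |v₂ − v_a| = 1.43934 km/s.
Total Δv = Δv₁ + Δv₂ = 3.977 km/s.

Δv = 3.977 km/s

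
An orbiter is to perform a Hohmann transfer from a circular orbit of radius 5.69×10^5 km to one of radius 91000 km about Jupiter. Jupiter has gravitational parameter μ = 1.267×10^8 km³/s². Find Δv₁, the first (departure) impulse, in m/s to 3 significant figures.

Δv₁ = 7090 m/s

The Hohmann ellipse has a_t = (r₁ + r₂)/2 = 3.300×10^5 km.
On the circular orbit at r = 5.690×10^5 km, v_c = √(μ/r) = 14.922 km/s.
Transfer-orbit speed at the same r (vis-viva, a = a_t): v_t = √[μ(2/r − 1/a_t)] = 7.8360 km/s.
Δv₁ = |v_t − v_c| = |7.8360 − 14.922| = 7.086 km/s.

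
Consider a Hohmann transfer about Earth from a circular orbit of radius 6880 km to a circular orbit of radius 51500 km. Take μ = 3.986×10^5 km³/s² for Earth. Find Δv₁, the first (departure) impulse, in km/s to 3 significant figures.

Δv₁ = 2.50 km/s

Semi-major axis of the transfer orbit: a_t = (6880 + 51500)/2 = 29190 km.
Circular speed at r = 6880 km: v_c = √(μ/r) = 7.61157 km/s.
Transfer-orbit speed at the same r (vis-viva, a = a_t): v_t = √[μ(2/r − 1/a_t)] = 10.1102 km/s.
Δv₁ = |v_t − v_c| = |10.1102 − 7.61157| = 2.499 km/s.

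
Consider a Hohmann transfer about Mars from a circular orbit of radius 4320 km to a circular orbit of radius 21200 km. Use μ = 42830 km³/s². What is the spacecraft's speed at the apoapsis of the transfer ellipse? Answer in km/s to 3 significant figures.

Transfer-ellipse semi-major axis a_t = (r₁ + r₂)/2 = (4320 + 21200)/2 = 12760 km.
At apoapsis, r = 21200 km.
Applying v² = μ(2/r − 1/a_t): v = 0.8270 km/s.

v = 0.827 km/s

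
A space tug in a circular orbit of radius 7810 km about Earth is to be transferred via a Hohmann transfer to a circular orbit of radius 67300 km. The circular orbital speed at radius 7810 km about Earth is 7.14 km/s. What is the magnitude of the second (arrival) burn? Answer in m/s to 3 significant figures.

From the circular-orbit relation v² = μ/r at r = 7810 km: μ = v²r = (7.14)² × 7810 = 3.98151×10^5 km³/s².
Semi-major axis of the transfer orbit: a_t = (7810 + 67300)/2 = 37555 km.
On the circular orbit at r = 67300 km, v_c = √(μ/r) = 2.432 km/s.
Vis-viva on the transfer ellipse at r = 67300 km gives v_t = √[μ(2/r − 1/a_t)] = 1.109 km/s.
Δv₂ = |v_t − v_c| = |1.109 − 2.432| = 1.323 km/s.

Δv₂ = 1320 m/s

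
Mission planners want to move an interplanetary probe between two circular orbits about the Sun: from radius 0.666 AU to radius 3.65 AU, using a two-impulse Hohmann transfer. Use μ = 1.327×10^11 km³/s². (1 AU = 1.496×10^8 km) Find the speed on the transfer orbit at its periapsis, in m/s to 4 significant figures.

v = 47460 m/s

In km: r₁ = 0.666 × 1.496×10^8 = 9.96336×10^7 km; r₂ = 3.65 × 1.496×10^8 = 5.4604×10^8 km.
Semi-major axis of the transfer orbit: a_t = (9.96336×10^7 + 5.4604×10^8)/2 = 3.228368×10^8 km.
The periapsis of the transfer ellipse is at r = 9.96336×10^7 km.
From the vis-viva equation, v = √[μ(2/r − 1/a_t)] = 47.46 km/s.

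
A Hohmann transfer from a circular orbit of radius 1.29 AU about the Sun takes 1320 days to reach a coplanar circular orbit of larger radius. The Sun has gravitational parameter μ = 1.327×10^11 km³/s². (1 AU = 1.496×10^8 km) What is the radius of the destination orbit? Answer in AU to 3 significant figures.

r₂ = 6.19 AU

In km: r₁ = 1.29 × 1.496×10^8 = 1.92984×10^8 km.
Transfer time t = 1320 days = 1.14048×10^8 s, and t = π√(a_t³/μ).
So a_t = (μ t²/π²)^(1/3) = (1.327×10^11 × (1.14048×10^8)² / π²)^(1/3) = 5.5922×10^8 km.
Since a_t = (r₁ + r₂)/2, r₂ = 2a_t − r₁ = 2×5.5922×10^8 − 1.92984×10^8 = 9.25456×10^8 km.
In AU: r₂ = 9.25456×10^8 / 1.496×10^8 = 6.19 AU.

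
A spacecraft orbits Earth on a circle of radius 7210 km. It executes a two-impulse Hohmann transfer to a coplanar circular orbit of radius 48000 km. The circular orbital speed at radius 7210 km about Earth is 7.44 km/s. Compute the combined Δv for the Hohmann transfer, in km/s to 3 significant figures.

From the circular-orbit relation v² = μ/r at r = 7210 km: μ = v²r = (7.44)² × 7210 = 3.99099×10^5 km³/s².
The Hohmann ellipse has a_t = (r₁ + r₂)/2 = 27605 km.
At r₁ the circular-orbit speed is v₁ = √(μ/r₁) = 7.440 km/s.
Transfer-orbit speed at r₁ (vis-viva equation): v_p = √[μ(2/r₁ − 1/a_t)] = 9.811 km/s.
First burn Δv₁ = |v_p − v₁| = 2.371 km/s.
At r₂, v₂ = √(μ/r₂) = 2.8835 km/s.
Transfer-orbit speed at r₂: v_a = √[μ(2/r₂ − 1/a_t)] = 1.4736 km/s.
Second burn Δv₂ = |v₂ − v_a| = 1.410 km/s.
Δv = Δv₁ + Δv₂ = 2.371 + 1.410 = 3.781 km/s.

Δv = 3.78 km/s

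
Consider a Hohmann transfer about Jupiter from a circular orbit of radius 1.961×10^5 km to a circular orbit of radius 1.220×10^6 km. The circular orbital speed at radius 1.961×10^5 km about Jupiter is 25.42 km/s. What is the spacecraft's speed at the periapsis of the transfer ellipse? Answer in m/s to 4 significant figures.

v = 33370 m/s

From the circular-orbit relation v² = μ/r at r = 1.961×10^5 km: μ = v²r = (25.42)² × 1.961×10^5 = 1.26715×10^8 km³/s².
Transfer-ellipse semi-major axis a_t = (r₁ + r₂)/2 = (1.961×10^5 + 1.220×10^6)/2 = 7.0805×10^5 km.
The periapsis of the transfer ellipse is at r = 1.961×10^5 km.
From the vis-viva equation, v = √[μ(2/r − 1/a_t)] = 33.37 km/s.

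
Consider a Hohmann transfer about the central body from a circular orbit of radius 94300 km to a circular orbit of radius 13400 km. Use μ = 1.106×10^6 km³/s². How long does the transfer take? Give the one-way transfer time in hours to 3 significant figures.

t = 10.4 hours

The Hohmann ellipse has a_t = (r₁ + r₂)/2 = 53850 km.
Half the transfer-orbit period gives t = π√(a_t³/μ) = 37330 s.
Converting: 37330 s ÷ 3600 s/hour = 10.4 hours.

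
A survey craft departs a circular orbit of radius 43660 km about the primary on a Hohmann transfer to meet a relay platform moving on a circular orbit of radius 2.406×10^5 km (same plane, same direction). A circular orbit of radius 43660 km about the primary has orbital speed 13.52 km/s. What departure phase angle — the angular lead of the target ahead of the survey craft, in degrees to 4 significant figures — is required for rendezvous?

From the circular-orbit relation v² = μ/r at r = 43660 km: μ = v²r = (13.52)² × 43660 = 7.98063×10^6 km³/s².
The Hohmann ellipse has a_t = (r₁ + r₂)/2 = 1.4213×10^5 km.
The half-period of the transfer ellipse is t = π√(a_t³/μ) = 59588 s.
Target angular speed ω₂ = √(μ/r₂³) = 2.3937×10^-5 rad/s.
Angle swept by the target during transfer: ω₂·t = 1.4264 rad = 81.73°.
The survey craft traverses 180° on the transfer ellipse, so the target must lead by 180° − 81.73° = 98.27°.

φ = 98.27°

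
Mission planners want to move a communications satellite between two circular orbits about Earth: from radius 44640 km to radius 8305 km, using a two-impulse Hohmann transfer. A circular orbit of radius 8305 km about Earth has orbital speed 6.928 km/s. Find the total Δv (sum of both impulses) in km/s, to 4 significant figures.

From the circular-orbit relation v² = μ/r at r = 8305 km: μ = v²r = (6.928)² × 8305 = 3.98617×10^5 km³/s².
Transfer-ellipse semi-major axis a_t = (r₁ + r₂)/2 = (44640 + 8305)/2 = 26472.5 km.
At r₁ the circular-orbit speed is v₁ = √(μ/r₁) = 2.988241 km/s.
On the transfer ellipse at r₁, vis-viva gives v_a = √[μ(2/r₁ − 1/a_t)] = 1.673740 km/s.
First burn Δv₁ = |v_a − v₁| = 1.315 km/s.
At r₂, v₂ = √(μ/r₂) = 6.928 km/s.
Transfer-orbit speed at r₂: v_p = √[μ(2/r₂ − 1/a_t)] = 8.996 km/s.
Second burn Δv₂ = |v₂ − v_p| = 2.068 km/s.
Δv = Δv₁ + Δv₂ = 1.315 + 2.068 = 3.383 km/s.

Δv = 3.383 km/s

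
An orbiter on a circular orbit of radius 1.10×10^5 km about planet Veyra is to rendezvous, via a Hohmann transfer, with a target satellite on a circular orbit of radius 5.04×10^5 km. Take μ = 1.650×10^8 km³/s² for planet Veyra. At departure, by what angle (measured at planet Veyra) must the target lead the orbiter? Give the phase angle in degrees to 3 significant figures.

Semi-major axis of the transfer orbit: a_t = (1.100×10^5 + 5.040×10^5)/2 = 3.070×10^5 km.
Transfer time t = π√(a_t³/μ) = 41602 s.
Target angular speed ω₂ = √(μ/r₂³) = 3.5900×10^-5 rad/s.
Angle swept by the target during transfer: ω₂·t = 1.4935 rad = 85.57°.
Arrival is 180° from departure on the ellipse, so φ = 180° − 85.57° = 94.4°.

φ = 94.4°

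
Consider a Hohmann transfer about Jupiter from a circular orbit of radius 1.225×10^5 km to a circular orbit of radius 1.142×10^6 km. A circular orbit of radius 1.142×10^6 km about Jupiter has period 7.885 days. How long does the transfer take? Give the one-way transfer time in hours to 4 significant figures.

t = 38.98 hours

From Kepler's third law T² = 4π²r³/μ at r = 1.142×10^6 km, T = 7.885 days = 7.885 × 86400 s = 6.81264×10^5 s: μ = 4π²r³/T² = 1.26686×10^8 km³/s².
The Hohmann ellipse has a_t = (r₁ + r₂)/2 = 6.3225×10^5 km.
By Kepler's third law the transfer-orbit period is T = 2π√(a_t³/μ), so t = T/2 = 1.4032×10^5 s.
Converting: 1.4032×10^5 s ÷ 3600 s/hour = 38.98 hours.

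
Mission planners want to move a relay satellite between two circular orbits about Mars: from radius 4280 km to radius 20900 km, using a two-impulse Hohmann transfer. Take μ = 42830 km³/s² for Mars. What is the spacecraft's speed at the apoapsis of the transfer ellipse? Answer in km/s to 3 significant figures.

Semi-major axis of the transfer orbit: a_t = (4280 + 20900)/2 = 12590 km.
At apoapsis, r = 20900 km.
Applying v² = μ(2/r − 1/a_t): v = 0.8347 km/s.

v = 0.835 km/s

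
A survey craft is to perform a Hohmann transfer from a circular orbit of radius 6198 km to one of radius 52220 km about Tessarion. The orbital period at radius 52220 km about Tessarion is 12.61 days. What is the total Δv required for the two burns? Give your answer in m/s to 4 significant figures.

Δv = 457.1 m/s

From Kepler's third law T² = 4π²r³/μ at r = 52220 km, T = 12.61 days = 12.61 × 86400 s = 1.089504×10^6 s: μ = 4π²r³/T² = 4736.01 km³/s².
The Hohmann ellipse has a_t = (r₁ + r₂)/2 = 29209 km.
At r₁ the circular-orbit speed is v₁ = √(μ/r₁) = 0.87414 km/s.
On the transfer ellipse at r₁, v² = μ(2/r − 1/a) gives v_p = √[μ(2/r₁ − 1/a_t)] = 1.1688 km/s.
First burn Δv₁ = |v_p − v₁| = 0.2947 km/s.
At r₂, v₂ = √(μ/r₂) = 0.30115 km/s.
Transfer-orbit speed at r₂: v_a = √[μ(2/r₂ − 1/a_t)] = 0.13873 km/s.
Second burn Δv₂ = |v₂ − v_a| = 0.1624 km/s.
Δv = Δv₁ + Δv₂ = 0.2947 + 0.1624 = 0.4571 km/s.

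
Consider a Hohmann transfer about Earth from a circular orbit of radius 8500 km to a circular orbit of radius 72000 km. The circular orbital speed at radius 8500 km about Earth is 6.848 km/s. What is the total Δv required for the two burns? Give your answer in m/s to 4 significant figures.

From the circular-orbit relation v² = μ/r at r = 8500 km: μ = v²r = (6.848)² × 8500 = 3.98608×10^5 km³/s².
Transfer-ellipse semi-major axis a_t = (r₁ + r₂)/2 = (8500 + 72000)/2 = 40250 km.
Circular speed at r₁: v₁ = √(μ/r₁) = √(3.98608×10^5/8500) = 6.848 km/s.
On the transfer ellipse at r₁, vis-viva gives v_p = √[μ(2/r₁ − 1/a_t)] = 9.159 km/s.
First burn Δv₁ = |v_p − v₁| = 2.311 km/s.
At r₂, v₂ = √(μ/r₂) = 2.353 km/s.
Transfer-orbit speed at r₂: v_a = √[μ(2/r₂ − 1/a_t)] = 1.081 km/s.
Second burn Δv₂ = |v₂ − v_a| = 1.272 km/s.
Total Δv = Δv₁ + Δv₂ = 3.583 km/s.

Δv = 3583 m/s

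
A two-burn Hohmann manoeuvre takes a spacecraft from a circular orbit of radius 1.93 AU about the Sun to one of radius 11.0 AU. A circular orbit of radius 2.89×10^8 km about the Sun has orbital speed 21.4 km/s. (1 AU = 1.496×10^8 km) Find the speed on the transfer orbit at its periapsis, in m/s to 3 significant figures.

v = 27900 m/s

From the circular-orbit relation v² = μ/r at r = 2.89×10^8 km: μ = v²r = (21.4)² × 2.89×10^8 = 1.32350×10^11 km³/s².
In km: r₁ = 1.93 × 1.496×10^8 = 2.88728×10^8 km; r₂ = 11.0 × 1.496×10^8 = 1.6456×10^9 km.
Transfer-ellipse semi-major axis a_t = (r₁ + r₂)/2 = (2.88728×10^8 + 1.6456×10^9)/2 = 9.67164×10^8 km.
The periapsis of the transfer ellipse is at r = 2.88728×10^8 km.
Vis-viva: v = √[μ(2/r − 1/a_t)] = √[1.32350×10^11 × (2/2.88728×10^8 − 1/9.67164×10^8)] = 27.93 km/s.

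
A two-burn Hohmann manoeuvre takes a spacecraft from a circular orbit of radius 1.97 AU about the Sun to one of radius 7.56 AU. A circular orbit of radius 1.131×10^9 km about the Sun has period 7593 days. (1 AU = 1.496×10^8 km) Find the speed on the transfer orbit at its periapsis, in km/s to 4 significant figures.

v = 26.73 km/s

From Kepler's third law T² = 4π²r³/μ at r = 1.131×10^9 km, T = 7593 days = 7593 × 86400 s = 6.560352×10^8 s: μ = 4π²r³/T² = 1.32707×10^11 km³/s².
In km: r₁ = 1.97 × 1.496×10^8 = 2.94712×10^8 km; r₂ = 7.56 × 1.496×10^8 = 1.130976×10^9 km.
Semi-major axis of the transfer orbit: a_t = (2.94712×10^8 + 1.130976×10^9)/2 = 7.12844×10^8 km.
The periapsis of the transfer ellipse is at r = 2.94712×10^8 km.
Applying v² = μ(2/r − 1/a_t): v = 26.73 km/s.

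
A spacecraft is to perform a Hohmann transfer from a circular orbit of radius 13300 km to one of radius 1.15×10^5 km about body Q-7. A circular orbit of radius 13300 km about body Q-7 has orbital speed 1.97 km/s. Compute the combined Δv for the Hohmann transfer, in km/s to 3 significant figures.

From the circular-orbit relation v² = μ/r at r = 13300 km: μ = v²r = (1.97)² × 13300 = 51616.0 km³/s².
The Hohmann ellipse has a_t = (r₁ + r₂)/2 = 64150 km.
Circular speed at r₁: v₁ = √(μ/r₁) = √(51616.0/13300) = 1.97000 km/s.
Transfer-orbit speed at r₁ (vis-viva equation): v_p = √[μ(2/r₁ − 1/a_t)] = 2.63765 km/s.
First burn Δv₁ = |v_p − v₁| = 0.66765 km/s.
At r₂, v₂ = √(μ/r₂) = 0.66995 km/s.
Transfer-orbit speed at r₂: v_a = √[μ(2/r₂ − 1/a_t)] = 0.30505 km/s.
Second burn Δv₂ = |v₂ − v_a| = 0.36490 km/s.
Total Δv = Δv₁ + Δv₂ = 1.033 km/s.

Δv = 1.03 km/s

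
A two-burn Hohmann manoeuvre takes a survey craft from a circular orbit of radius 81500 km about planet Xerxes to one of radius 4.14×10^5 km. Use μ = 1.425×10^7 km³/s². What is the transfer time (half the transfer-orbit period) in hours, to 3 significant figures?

t = 28.5 hours

Semi-major axis of the transfer orbit: a_t = (81500 + 4.140×10^5)/2 = 2.4775×10^5 km.
By Kepler's third law the transfer-orbit period is T = 2π√(a_t³/μ), so t = T/2 = 1.026×10^5 s.
Converting: 1.026×10^5 s ÷ 3600 s/hour = 28.5 hours.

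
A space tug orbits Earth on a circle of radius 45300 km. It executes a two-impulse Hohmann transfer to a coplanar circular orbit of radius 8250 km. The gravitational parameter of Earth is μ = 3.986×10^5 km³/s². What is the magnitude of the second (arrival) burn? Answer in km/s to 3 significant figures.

Δv₂ = 2.09 km/s

Transfer-ellipse semi-major axis a_t = (r₁ + r₂)/2 = (45300 + 8250)/2 = 26775 km.
On the circular orbit at r = 8250 km, v_c = √(μ/r) = 6.951 km/s.
Transfer-orbit speed at the same r (vis-viva, a = a_t): v_t = √[μ(2/r − 1/a_t)] = 9.041 km/s.
Δv₂ = |v_t − v_c| = |9.041 − 6.951| = 2.090 km/s.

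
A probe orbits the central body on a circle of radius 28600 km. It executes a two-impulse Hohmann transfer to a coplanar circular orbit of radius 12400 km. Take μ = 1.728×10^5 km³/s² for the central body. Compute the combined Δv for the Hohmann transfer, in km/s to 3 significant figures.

Semi-major axis of the transfer orbit: a_t = (28600 + 12400)/2 = 20500 km.
At r₁ the circular-orbit speed is v₁ = √(μ/r₁) = 2.45804 km/s.
Transfer-orbit speed at r₁ (vis-viva equation): v_a = √[μ(2/r₁ − 1/a_t)] = 1.91171 km/s.
First burn Δv₁ = |v_a − v₁| = 0.54633 km/s.
Circular speed at r₂: v₂ = √(μ/r₂) = 3.733026 km/s.
Transfer-orbit speed at r₂: v_p = √[μ(2/r₂ − 1/a_t)] = 4.409274 km/s.
Second burn Δv₂ = |v₂ − v_p| = 0.67625 km/s.
Δv = Δv₁ + Δv₂ = 0.54633 + 0.67625 = 1.223 km/s.

Δv = 1.22 km/s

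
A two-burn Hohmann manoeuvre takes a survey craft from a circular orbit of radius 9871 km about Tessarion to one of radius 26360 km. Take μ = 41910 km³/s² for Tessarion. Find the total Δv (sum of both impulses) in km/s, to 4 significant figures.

Δv = 0.7552 km/s

Semi-major axis of the transfer orbit: a_t = (9871 + 26360)/2 = 18115.5 km.
At r₁ the circular-orbit speed is v₁ = √(μ/r₁) = 2.06053 km/s.
Transfer-orbit speed at r₁ (vis-viva): v_p = √[μ(2/r₁ − 1/a_t)] = 2.48557 km/s.
First burn Δv₁ = |v_p − v₁| = 0.42504 km/s.
At r₂, v₂ = √(μ/r₂) = 1.26092 km/s.
Transfer-orbit speed at r₂: v_a = √[μ(2/r₂ − 1/a_t)] = 0.930768 km/s.
Second burn Δv₂ = |v₂ − v_a| = 0.33015 km/s.
Total Δv = Δv₁ + Δv₂ = 0.7552 km/s.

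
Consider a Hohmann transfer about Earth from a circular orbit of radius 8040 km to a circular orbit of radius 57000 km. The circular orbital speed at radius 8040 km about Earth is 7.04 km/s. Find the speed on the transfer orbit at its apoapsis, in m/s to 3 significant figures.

From the circular-orbit relation v² = μ/r at r = 8040 km: μ = v²r = (7.04)² × 8040 = 3.98475×10^5 km³/s².
Semi-major axis of the transfer orbit: a_t = (8040 + 57000)/2 = 32520 km.
The apoapsis of the transfer ellipse is at r = 57000 km.
Applying v² = μ(2/r − 1/a_t): v = 1.315 km/s.

v = 1310 m/s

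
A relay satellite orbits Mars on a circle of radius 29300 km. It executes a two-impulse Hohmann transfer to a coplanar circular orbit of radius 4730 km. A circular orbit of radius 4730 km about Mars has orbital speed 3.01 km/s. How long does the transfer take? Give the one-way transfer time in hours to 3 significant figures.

From the circular-orbit relation v² = μ/r at r = 4730 km: μ = v²r = (3.01)² × 4730 = 42854.3 km³/s².
The Hohmann ellipse has a_t = (r₁ + r₂)/2 = 17015 km.
By Kepler's third law the transfer-orbit period is T = 2π√(a_t³/μ), so t = T/2 = 33680 s.
Converting: 33680 s ÷ 3600 s/hour = 9.36 hours.

t = 9.36 hours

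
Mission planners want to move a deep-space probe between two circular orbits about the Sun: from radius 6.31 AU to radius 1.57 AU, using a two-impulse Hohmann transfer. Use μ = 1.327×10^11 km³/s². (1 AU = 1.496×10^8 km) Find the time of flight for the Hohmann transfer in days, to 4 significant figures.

In km: r₁ = 6.31 × 1.496×10^8 = 9.43976×10^8 km; r₂ = 1.57 × 1.496×10^8 = 2.34872×10^8 km.
The Hohmann ellipse has a_t = (r₁ + r₂)/2 = 5.89424×10^8 km.
By Kepler's third law the transfer-orbit period is T = 2π√(a_t³/μ), so t = T/2 = 1.234×10^8 s.
Converting: 1.234×10^8 s ÷ 86400 s/day = 1428 days.

t = 1428 days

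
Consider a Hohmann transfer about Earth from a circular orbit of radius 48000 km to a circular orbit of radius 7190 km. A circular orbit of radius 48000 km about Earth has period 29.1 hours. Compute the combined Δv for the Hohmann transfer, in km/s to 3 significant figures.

Δv = 3.78 km/s

From Kepler's third law T² = 4π²r³/μ at r = 48000 km, T = 29.1 hours = 29.1 × 3600 s = 1.0476×10^5 s: μ = 4π²r³/T² = 3.97825×10^5 km³/s².
Transfer-ellipse semi-major axis a_t = (r₁ + r₂)/2 = (48000 + 7190)/2 = 27595 km.
Circular speed at r₁: v₁ = √(μ/r₁) = √(3.97825×10^5/48000) = 2.879 km/s.
Transfer-orbit speed at r₁ (v² = μ(2/r − 1/a)): v_a = √[μ(2/r₁ − 1/a_t)] = 1.470 km/s.
First burn Δv₁ = |v_a − v₁| = 1.409 km/s.
Circular speed at r₂: v₂ = √(μ/r₂) = 7.438 km/s.
Transfer-orbit speed at r₂: v_p = √[μ(2/r₂ − 1/a_t)] = 9.810 km/s.
Second burn Δv₂ = |v₂ − v_p| = 2.372 km/s.
Δv = Δv₁ + Δv₂ = 1.409 + 2.372 = 3.781 km/s.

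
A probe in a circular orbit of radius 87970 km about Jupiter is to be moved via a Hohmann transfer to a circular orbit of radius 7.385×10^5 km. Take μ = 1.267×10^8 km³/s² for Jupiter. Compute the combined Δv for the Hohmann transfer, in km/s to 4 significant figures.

Transfer-ellipse semi-major axis a_t = (r₁ + r₂)/2 = (87970 + 7.385×10^5)/2 = 4.13235×10^5 km.
At r₁ the circular-orbit speed is v₁ = √(μ/r₁) = 37.951 km/s.
On the transfer ellipse at r₁, vis-viva gives v_p = √[μ(2/r₁ − 1/a_t)] = 50.734 km/s.
First burn Δv₁ = |v_p − v₁| = 12.783 km/s.
At r₂, v₂ = √(μ/r₂) = 13.0982 km/s.
Transfer-orbit speed at r₂: v_a = √[μ(2/r₂ − 1/a_t)] = 6.04341 km/s.
Second burn Δv₂ = |v₂ − v_a| = 7.0548 km/s.
Total Δv = Δv₁ + Δv₂ = 19.84 km/s.

Δv = 19.84 km/s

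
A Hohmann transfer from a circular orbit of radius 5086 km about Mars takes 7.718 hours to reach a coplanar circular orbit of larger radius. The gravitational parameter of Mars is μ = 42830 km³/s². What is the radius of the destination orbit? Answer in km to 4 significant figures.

r₂ = 24840 km

Transfer time t = 7.718 hours = 27784.8 s, and t = π√(a_t³/μ).
So a_t = (μ t²/π²)^(1/3) = (42830 × (27784.8)² / π²)^(1/3) = 14963 km.
Since a_t = (r₁ + r₂)/2, r₂ = 2a_t − r₁ = 2×14963 − 5086 = 24840 km.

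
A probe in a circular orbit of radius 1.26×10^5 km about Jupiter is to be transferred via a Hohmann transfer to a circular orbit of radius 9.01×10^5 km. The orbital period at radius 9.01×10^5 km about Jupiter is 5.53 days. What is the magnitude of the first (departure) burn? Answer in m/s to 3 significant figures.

From Kepler's third law T² = 4π²r³/μ at r = 9.01×10^5 km, T = 5.53 days = 5.53 × 86400 s = 4.77792×10^5 s: μ = 4π²r³/T² = 1.26490×10^8 km³/s².
Transfer-ellipse semi-major axis a_t = (r₁ + r₂)/2 = (1.260×10^5 + 9.010×10^5)/2 = 5.135×10^5 km.
On the circular orbit at r = 1.260×10^5 km, v_c = √(μ/r) = 31.68 km/s.
Transfer-orbit speed at the same r (vis-viva, a = a_t): v_t = √[μ(2/r − 1/a_t)] = 41.97 km/s.
Δv₁ = |v_t − v_c| = |41.97 − 31.68| = 10.29 km/s.

Δv₁ = 10300 m/s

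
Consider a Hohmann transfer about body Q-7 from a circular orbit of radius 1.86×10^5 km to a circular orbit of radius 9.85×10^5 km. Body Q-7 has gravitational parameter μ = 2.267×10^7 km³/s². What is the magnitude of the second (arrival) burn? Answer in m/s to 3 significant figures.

Δv₂ = 2090 m/s

The Hohmann ellipse has a_t = (r₁ + r₂)/2 = 5.855×10^5 km.
Circular speed at r = 9.850×10^5 km: v_c = √(μ/r) = 4.797 km/s.
Transfer-orbit speed at the same r (vis-viva, a = a_t): v_t = √[μ(2/r − 1/a_t)] = 2.704 km/s.
Δv₂ = |v_t − v_c| = |2.704 − 4.797| = 2.093 km/s.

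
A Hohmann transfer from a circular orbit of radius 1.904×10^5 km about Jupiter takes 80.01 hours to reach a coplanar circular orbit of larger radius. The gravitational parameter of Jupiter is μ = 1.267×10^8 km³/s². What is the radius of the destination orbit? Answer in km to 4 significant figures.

Transfer time t = 80.01 hours = 2.88036×10^5 s, and t = π√(a_t³/μ).
So a_t = (μ t²/π²)^(1/3) = (1.267×10^8 × (2.88036×10^5)² / π²)^(1/3) = 1.0212×10^6 km.
Since a_t = (r₁ + r₂)/2, r₂ = 2a_t − r₁ = 2×1.0212×10^6 − 1.904×10^5 = 1.852×10^6 km.

r₂ = 1.852×10^6 km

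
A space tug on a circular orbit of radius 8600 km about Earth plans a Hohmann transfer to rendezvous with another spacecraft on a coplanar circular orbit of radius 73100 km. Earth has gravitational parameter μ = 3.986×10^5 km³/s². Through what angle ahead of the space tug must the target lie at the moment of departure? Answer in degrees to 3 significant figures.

The Hohmann ellipse has a_t = (r₁ + r₂)/2 = 40850 km.
The half-period of the transfer ellipse is t = π√(a_t³/μ) = 41084 s.
The target's mean motion on its circular orbit is ω₂ = √(μ/r₂³) = 3.1944×10^-5 rad/s.
Angle swept by the target during transfer: ω₂·t = 1.3124 rad = 75.19°.
Arrival is 180° from departure on the ellipse, so φ = 180° − 75.19° = 105°.

φ = 105°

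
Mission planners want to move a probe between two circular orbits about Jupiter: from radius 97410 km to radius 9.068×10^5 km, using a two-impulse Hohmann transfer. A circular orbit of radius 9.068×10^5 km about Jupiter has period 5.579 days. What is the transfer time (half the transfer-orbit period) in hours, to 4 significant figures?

From Kepler's third law T² = 4π²r³/μ at r = 9.068×10^5 km, T = 5.579 days = 5.579 × 86400 s = 4.820256×10^5 s: μ = 4π²r³/T² = 1.26693×10^8 km³/s².
Semi-major axis of the transfer orbit: a_t = (97410 + 9.068×10^5)/2 = 5.02105×10^5 km.
Transfer time t = π√(a_t³/μ) = π√((5.02105×10^5)³ / 1.26693×10^8) = 99300 s.
Converting: 99300 s ÷ 3600 s/hour = 27.58 hours.

t = 27.58 hours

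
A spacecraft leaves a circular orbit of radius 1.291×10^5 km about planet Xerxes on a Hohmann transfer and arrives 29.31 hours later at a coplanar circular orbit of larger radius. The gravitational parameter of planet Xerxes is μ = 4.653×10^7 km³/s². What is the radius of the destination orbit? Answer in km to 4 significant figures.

Transfer time t = 29.31 hours = 1.05516×10^5 s, and t = π√(a_t³/μ).
So a_t = (μ t²/π²)^(1/3) = (4.653×10^7 × (1.05516×10^5)² / π²)^(1/3) = 3.7442×10^5 km.
Since a_t = (r₁ + r₂)/2, r₂ = 2a_t − r₁ = 2×3.7442×10^5 − 1.291×10^5 = 6.1974×10^5 km.

r₂ = 6.197×10^5 km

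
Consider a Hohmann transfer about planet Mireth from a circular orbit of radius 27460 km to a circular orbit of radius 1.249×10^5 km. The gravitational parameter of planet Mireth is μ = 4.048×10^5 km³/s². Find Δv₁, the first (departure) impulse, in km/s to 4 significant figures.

Transfer-ellipse semi-major axis a_t = (r₁ + r₂)/2 = (27460 + 1.249×10^5)/2 = 76180 km.
On the circular orbit at r = 27460 km, v_c = √(μ/r) = 3.839 km/s.
Transfer-orbit speed at the same r (vis-viva, a = a_t): v_t = √[μ(2/r − 1/a_t)] = 4.916 km/s.
Δv₁ = |v_t − v_c| = |4.916 − 3.839| = 1.077 km/s.

Δv₁ = 1.077 km/s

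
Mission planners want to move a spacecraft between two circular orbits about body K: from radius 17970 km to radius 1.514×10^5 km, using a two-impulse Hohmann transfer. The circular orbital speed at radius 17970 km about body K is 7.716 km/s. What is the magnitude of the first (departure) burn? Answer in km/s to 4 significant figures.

From the circular-orbit relation v² = μ/r at r = 17970 km: μ = v²r = (7.716)² × 17970 = 1.06987×10^6 km³/s².
Transfer-ellipse semi-major axis a_t = (r₁ + r₂)/2 = (17970 + 1.514×10^5)/2 = 84685 km.
Circular speed at r = 17970 km: v_c = √(μ/r) = 7.7160 km/s.
Vis-viva on the transfer ellipse at r = 17970 km gives v_t = √[μ(2/r − 1/a_t)] = 10.317 km/s.
Δv₁ = |v_t − v_c| = |10.317 − 7.7160| = 2.601 km/s.

Δv₁ = 2.601 km/s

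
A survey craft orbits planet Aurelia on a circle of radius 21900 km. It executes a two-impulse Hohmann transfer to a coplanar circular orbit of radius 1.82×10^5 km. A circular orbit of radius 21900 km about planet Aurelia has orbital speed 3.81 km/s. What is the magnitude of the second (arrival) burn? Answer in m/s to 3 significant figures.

From the circular-orbit relation v² = μ/r at r = 21900 km: μ = v²r = (3.81)² × 21900 = 3.17903×10^5 km³/s².
Transfer-ellipse semi-major axis a_t = (r₁ + r₂)/2 = (21900 + 1.820×10^5)/2 = 1.0195×10^5 km.
Circular speed at r = 1.820×10^5 km: v_c = √(μ/r) = 1.32163 km/s.
Transfer-orbit speed at the same r (vis-viva, a = a_t): v_t = √[μ(2/r − 1/a_t)] = 0.612548 km/s.
Δv₂ = |v_t − v_c| = |0.612548 − 1.32163| = 0.7091 km/s.

Δv₂ = 709 m/s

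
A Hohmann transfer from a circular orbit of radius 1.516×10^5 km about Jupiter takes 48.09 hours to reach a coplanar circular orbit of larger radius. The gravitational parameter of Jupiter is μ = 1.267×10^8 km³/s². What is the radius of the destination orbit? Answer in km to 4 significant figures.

Transfer time t = 48.09 hours = 1.73124×10^5 s, and t = π√(a_t³/μ).
So a_t = (μ t²/π²)^(1/3) = (1.267×10^8 × (1.73124×10^5)² / π²)^(1/3) = 7.2733×10^5 km.
Since a_t = (r₁ + r₂)/2, r₂ = 2a_t − r₁ = 2×7.2733×10^5 − 1.516×10^5 = 1.30306×10^6 km.

r₂ = 1.303×10^6 km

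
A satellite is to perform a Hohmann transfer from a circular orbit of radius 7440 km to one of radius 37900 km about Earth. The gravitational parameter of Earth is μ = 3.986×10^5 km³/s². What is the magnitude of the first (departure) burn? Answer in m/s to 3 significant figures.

Δv₁ = 2140 m/s

Semi-major axis of the transfer orbit: a_t = (7440 + 37900)/2 = 22670 km.
Circular speed at r = 7440 km: v_c = √(μ/r) = 7.31951 km/s.
Transfer-orbit speed at the same r (vis-viva, a = a_t): v_t = √[μ(2/r − 1/a_t)] = 9.46403 km/s.
Δv₁ = |v_t − v_c| = |9.46403 − 7.31951| = 2.145 km/s.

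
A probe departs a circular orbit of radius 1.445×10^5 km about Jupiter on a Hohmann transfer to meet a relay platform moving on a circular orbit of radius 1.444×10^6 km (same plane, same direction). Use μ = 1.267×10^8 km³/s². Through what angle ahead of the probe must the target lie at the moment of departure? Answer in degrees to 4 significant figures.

φ = 106.6°

The Hohmann ellipse has a_t = (r₁ + r₂)/2 = 7.9425×10^5 km.
The half-period of the transfer ellipse is t = π√(a_t³/μ) = 1.9756×10^5 s.
The target's mean motion on its circular orbit is ω₂ = √(μ/r₂³) = 6.4869×10^-6 rad/s.
Angle swept by the target during transfer: ω₂·t = 1.28155 rad = 73.43°.
Arrival is 180° from departure on the ellipse, so φ = 180° − 73.43° = 106.6°.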